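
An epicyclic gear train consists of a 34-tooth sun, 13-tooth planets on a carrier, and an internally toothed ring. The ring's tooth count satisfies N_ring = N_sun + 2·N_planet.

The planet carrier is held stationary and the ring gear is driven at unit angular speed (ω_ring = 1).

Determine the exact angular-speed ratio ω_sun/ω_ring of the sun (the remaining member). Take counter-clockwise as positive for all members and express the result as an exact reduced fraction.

N_ring = 34 + 2·13 = 60
34(ω_s−ω_c) = −60(ω_r−ω_c),  ω_c=0, ω_r=1
ω_s = 0 − (60/34)(1−0) = -30/17
ω_s/ω_r = -30/17

-30/17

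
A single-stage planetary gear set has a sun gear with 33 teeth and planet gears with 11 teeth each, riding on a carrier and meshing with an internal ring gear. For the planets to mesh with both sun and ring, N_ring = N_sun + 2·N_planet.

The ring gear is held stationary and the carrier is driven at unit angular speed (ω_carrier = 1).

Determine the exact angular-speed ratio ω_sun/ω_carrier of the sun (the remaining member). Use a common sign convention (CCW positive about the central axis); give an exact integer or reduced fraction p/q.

N_ring = 33 + 2·11 = 55
33(ω_s−ω_c) = −55(ω_r−ω_c),  ω_r=0, ω_c=1
ω_s = 1 − (55/33)(0−1) = 8/3
ω_s/ω_c = 8/3

8/3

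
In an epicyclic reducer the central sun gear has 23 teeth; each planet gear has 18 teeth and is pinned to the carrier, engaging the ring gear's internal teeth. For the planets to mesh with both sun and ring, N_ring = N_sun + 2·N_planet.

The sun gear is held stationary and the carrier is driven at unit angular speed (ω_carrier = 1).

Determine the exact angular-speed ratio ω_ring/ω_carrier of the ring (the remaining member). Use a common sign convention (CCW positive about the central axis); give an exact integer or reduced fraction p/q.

N_ring = 23 + 2·18 = 59
23(ω_s−ω_c) = −59(ω_r−ω_c),  ω_s=0, ω_c=1
ω_r = 1 − (23/59)(0−1) = 82/59
ω_r/ω_c = 82/59

82/59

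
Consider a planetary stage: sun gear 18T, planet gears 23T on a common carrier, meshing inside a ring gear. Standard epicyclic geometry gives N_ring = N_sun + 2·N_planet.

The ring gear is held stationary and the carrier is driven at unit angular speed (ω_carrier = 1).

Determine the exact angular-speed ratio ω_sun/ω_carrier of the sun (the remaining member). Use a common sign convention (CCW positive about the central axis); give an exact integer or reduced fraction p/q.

41/9

N_ring = 18 + 2·23 = 64
18(ω_s−ω_c) = −64(ω_r−ω_c),  ω_r=0, ω_c=1
ω_s = 1 − (64/18)(0−1) = 41/9
ω_s/ω_c = 41/9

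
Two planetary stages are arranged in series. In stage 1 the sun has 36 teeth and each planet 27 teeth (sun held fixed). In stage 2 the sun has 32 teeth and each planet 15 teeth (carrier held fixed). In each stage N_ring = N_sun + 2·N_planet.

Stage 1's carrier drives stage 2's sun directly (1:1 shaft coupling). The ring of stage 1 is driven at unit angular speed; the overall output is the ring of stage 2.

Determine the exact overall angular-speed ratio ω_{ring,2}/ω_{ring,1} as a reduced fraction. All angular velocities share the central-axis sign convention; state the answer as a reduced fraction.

-80/217

Stage 1: N_ring = 36 + 2·27 = 90
Stage 1: 36(ω_s−ω_c) = −90(ω_r−ω_c),  ω_s=0, ω_r=1
Stage 1: 36(0−ω_c) = −90(1−ω_c)  ⇒  126ω_c = 90  ⇒  ω_c = 5/7
  ⇒ ω_c¹/ω_r¹ = 5/7
Stage 2: N_ring = 32 + 2·15 = 62
Stage 2: 32(ω_s−ω_c) = −62(ω_r−ω_c),  ω_c=0, ω_s=1
Stage 2: ω_r = 0 − (32/62)(1−0) = -16/31
  ⇒ ω_r²/ω_s² = -16/31
Coupling ω_s² = ω_c¹ ⇒ overall = 5/7 × -16/31 = -80/217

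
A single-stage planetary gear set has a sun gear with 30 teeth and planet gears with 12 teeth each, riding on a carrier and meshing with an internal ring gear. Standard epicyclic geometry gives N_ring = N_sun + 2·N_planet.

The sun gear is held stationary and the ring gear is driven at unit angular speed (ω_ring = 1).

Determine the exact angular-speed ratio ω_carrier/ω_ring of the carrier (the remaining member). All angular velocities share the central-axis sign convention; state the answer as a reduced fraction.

9/14

N_ring = 30 + 2·12 = 54
30(ω_s−ω_c) = −54(ω_r−ω_c),  ω_s=0, ω_r=1
30(0−ω_c) = −54(1−ω_c)  ⇒  84ω_c = 54  ⇒  ω_c = 9/14
ω_c/ω_r = 9/14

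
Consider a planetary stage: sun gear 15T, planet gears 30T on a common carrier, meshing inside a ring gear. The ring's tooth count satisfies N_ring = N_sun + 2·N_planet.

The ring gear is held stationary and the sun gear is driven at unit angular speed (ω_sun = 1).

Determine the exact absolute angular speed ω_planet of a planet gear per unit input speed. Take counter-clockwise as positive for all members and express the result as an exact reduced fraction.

-1/4

N_ring = 15 + 2·30 = 75
15(ω_s−ω_c) = −75(ω_r−ω_c),  ω_r=0, ω_s=1
15(1−ω_c) = −75(0−ω_c)  ⇒  90ω_c = 15  ⇒  ω_c = 1/6
sun–planet: 15·(1−1/6) = −30·(ω_p−ω_c)  ⇒  ω_p−ω_c = −(15/30)·(5/6) = -5/12
ω_p = 1/6 − 5/12 = -1/4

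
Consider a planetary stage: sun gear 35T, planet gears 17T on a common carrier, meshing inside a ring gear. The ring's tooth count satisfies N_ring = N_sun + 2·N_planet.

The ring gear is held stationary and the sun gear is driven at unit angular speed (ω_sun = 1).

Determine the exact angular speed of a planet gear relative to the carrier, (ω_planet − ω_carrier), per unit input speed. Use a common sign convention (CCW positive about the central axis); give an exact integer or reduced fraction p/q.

-2415/1768

N_ring = 35 + 2·17 = 69
35(ω_s−ω_c) = −69(ω_r−ω_c),  ω_r=0, ω_s=1
35(1−ω_c) = −69(0−ω_c)  ⇒  104ω_c = 35  ⇒  ω_c = 35/104
sun–planet: 35·(1−35/104) = −17·(ω_p−ω_c)  ⇒  ω_p−ω_c = −(35/17)·(69/104) = -2415/1768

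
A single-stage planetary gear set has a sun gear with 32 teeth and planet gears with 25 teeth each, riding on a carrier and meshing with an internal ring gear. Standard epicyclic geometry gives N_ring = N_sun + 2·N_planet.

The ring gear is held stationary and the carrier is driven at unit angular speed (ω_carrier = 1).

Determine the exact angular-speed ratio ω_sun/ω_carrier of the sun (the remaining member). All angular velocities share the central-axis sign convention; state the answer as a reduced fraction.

57/16

N_ring = 32 + 2·25 = 82
32(ω_s−ω_c) = −82(ω_r−ω_c),  ω_r=0, ω_c=1
ω_s = 1 − (82/32)(0−1) = 57/16
ω_s/ω_c = 57/16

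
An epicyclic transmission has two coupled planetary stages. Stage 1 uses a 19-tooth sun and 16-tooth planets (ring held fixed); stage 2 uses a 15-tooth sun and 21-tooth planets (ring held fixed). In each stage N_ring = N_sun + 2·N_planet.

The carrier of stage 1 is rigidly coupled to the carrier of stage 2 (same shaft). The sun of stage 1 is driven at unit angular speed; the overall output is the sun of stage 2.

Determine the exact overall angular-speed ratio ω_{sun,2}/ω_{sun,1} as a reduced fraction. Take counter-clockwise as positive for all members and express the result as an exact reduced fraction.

Stage 1: N_ring = 19 + 2·16 = 51
Stage 1: 19(ω_s−ω_c) = −51(ω_r−ω_c),  ω_r=0, ω_s=1
Stage 1: 19(1−ω_c) = −51(0−ω_c)  ⇒  70ω_c = 19  ⇒  ω_c = 19/70
  ⇒ ω_c¹/ω_s¹ = 19/70
Stage 2: N_ring = 15 + 2·21 = 57
Stage 2: 15(ω_s−ω_c) = −57(ω_r−ω_c),  ω_r=0, ω_c=1
Stage 2: ω_s = 1 − (57/15)(0−1) = 24/5
  ⇒ ω_s²/ω_c² = 24/5
Coupling ω_c² = ω_c¹ ⇒ overall = 19/70 × 24/5 = 228/175

228/175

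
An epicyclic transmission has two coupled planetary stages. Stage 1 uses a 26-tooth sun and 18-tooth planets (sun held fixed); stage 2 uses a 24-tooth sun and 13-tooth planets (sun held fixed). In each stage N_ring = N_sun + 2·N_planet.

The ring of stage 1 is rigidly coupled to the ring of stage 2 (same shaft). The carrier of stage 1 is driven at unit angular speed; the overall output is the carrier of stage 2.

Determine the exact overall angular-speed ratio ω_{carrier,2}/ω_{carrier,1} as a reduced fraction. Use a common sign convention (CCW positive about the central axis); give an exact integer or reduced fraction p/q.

Stage 1: N_ring = 26 + 2·18 = 62
Stage 1: 26(ω_s−ω_c) = −62(ω_r−ω_c),  ω_s=0, ω_c=1
Stage 1: ω_r = 1 − (26/62)(0−1) = 44/31
  ⇒ ω_r¹/ω_c¹ = 44/31
Stage 2: N_ring = 24 + 2·13 = 50
Stage 2: 24(ω_s−ω_c) = −50(ω_r−ω_c),  ω_s=0, ω_r=1
Stage 2: 24(0−ω_c) = −50(1−ω_c)  ⇒  74ω_c = 50  ⇒  ω_c = 25/37
  ⇒ ω_c²/ω_r² = 25/37
Coupling ω_r² = ω_r¹ ⇒ overall = 44/31 × 25/37 = 1100/1147

1100/1147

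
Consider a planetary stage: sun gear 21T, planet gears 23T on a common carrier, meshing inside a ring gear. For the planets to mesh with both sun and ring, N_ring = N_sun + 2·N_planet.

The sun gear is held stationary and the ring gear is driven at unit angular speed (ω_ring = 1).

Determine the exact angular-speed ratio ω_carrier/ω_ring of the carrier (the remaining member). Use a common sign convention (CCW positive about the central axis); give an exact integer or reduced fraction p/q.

N_ring = 21 + 2·23 = 67
21(ω_s−ω_c) = −67(ω_r−ω_c),  ω_s=0, ω_r=1
21(0−ω_c) = −67(1−ω_c)  ⇒  88ω_c = 67  ⇒  ω_c = 67/88
ω_c/ω_r = 67/88

67/88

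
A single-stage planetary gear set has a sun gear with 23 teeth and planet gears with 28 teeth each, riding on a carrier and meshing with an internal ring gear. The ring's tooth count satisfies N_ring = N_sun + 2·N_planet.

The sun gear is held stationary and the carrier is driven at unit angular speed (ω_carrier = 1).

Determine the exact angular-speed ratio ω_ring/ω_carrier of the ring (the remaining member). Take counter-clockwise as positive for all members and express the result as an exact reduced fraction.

102/79

N_ring = 23 + 2·28 = 79
23(ω_s−ω_c) = −79(ω_r−ω_c),  ω_s=0, ω_c=1
ω_r = 1 − (23/79)(0−1) = 102/79
ω_r/ω_c = 102/79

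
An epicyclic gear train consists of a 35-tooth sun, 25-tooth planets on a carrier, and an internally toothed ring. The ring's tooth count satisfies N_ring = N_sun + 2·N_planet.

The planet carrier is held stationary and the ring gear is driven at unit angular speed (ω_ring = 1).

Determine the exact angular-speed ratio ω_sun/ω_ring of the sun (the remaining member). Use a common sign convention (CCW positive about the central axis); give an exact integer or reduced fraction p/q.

N_ring = 35 + 2·25 = 85
35(ω_s−ω_c) = −85(ω_r−ω_c),  ω_c=0, ω_r=1
ω_s = 0 − (85/35)(1−0) = -17/7
ω_s/ω_r = -17/7

-17/7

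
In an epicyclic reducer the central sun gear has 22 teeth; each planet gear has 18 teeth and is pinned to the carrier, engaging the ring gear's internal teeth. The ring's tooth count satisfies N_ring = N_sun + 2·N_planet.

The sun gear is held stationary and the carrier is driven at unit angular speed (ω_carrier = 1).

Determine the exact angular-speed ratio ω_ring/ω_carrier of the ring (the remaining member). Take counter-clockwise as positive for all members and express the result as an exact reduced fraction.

N_ring = 22 + 2·18 = 58
22(ω_s−ω_c) = −58(ω_r−ω_c),  ω_s=0, ω_c=1
ω_r = 1 − (22/58)(0−1) = 40/29
ω_r/ω_c = 40/29

40/29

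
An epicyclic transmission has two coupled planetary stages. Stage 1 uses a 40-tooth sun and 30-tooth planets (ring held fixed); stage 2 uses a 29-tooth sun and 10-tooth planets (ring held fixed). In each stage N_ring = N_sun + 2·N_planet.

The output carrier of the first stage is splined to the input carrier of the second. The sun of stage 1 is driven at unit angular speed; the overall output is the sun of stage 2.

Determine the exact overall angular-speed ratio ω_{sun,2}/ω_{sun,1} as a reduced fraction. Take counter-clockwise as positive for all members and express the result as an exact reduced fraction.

156/203

Stage 1: N_ring = 40 + 2·30 = 100
Stage 1: 40(ω_s−ω_c) = −100(ω_r−ω_c),  ω_r=0, ω_s=1
Stage 1: 40(1−ω_c) = −100(0−ω_c)  ⇒  140ω_c = 40  ⇒  ω_c = 2/7
  ⇒ ω_c¹/ω_s¹ = 2/7
Stage 2: N_ring = 29 + 2·10 = 49
Stage 2: 29(ω_s−ω_c) = −49(ω_r−ω_c),  ω_r=0, ω_c=1
Stage 2: ω_s = 1 − (49/29)(0−1) = 78/29
  ⇒ ω_s²/ω_c² = 78/29
Coupling ω_c² = ω_c¹ ⇒ overall = 2/7 × 78/29 = 156/203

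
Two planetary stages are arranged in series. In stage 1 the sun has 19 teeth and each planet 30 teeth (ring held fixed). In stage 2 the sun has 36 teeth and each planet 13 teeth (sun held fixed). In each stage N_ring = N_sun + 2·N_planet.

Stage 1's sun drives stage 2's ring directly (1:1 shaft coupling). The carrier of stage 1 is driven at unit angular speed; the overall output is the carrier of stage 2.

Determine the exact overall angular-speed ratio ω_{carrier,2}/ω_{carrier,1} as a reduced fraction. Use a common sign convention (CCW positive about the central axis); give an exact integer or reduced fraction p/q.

Stage 1: N_ring = 19 + 2·30 = 79
Stage 1: 19(ω_s−ω_c) = −79(ω_r−ω_c),  ω_r=0, ω_c=1
Stage 1: ω_s = 1 − (79/19)(0−1) = 98/19
  ⇒ ω_s¹/ω_c¹ = 98/19
Stage 2: N_ring = 36 + 2·13 = 62
Stage 2: 36(ω_s−ω_c) = −62(ω_r−ω_c),  ω_s=0, ω_r=1
Stage 2: 36(0−ω_c) = −62(1−ω_c)  ⇒  98ω_c = 62  ⇒  ω_c = 31/49
  ⇒ ω_c²/ω_r² = 31/49
Coupling ω_r² = ω_s¹ ⇒ overall = 98/19 × 31/49 = 62/19

62/19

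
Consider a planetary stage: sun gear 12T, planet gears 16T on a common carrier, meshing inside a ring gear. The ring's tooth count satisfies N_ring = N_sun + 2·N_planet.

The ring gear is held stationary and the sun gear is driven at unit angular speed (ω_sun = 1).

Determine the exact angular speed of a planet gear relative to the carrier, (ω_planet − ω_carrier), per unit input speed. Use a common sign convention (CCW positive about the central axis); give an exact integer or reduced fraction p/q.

N_ring = 12 + 2·16 = 44
12(ω_s−ω_c) = −44(ω_r−ω_c),  ω_r=0, ω_s=1
12(1−ω_c) = −44(0−ω_c)  ⇒  56ω_c = 12  ⇒  ω_c = 3/14
sun–planet: 12·(1−3/14) = −16·(ω_p−ω_c)  ⇒  ω_p−ω_c = −(12/16)·(11/14) = -33/56

-33/56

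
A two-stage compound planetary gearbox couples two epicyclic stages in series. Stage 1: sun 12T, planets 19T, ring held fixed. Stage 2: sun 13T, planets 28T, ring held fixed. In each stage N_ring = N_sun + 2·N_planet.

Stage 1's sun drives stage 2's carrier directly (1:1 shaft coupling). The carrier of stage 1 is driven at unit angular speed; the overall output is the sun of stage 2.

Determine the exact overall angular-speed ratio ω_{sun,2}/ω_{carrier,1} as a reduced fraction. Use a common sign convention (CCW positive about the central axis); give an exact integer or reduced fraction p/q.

Stage 1: N_ring = 12 + 2·19 = 50
Stage 1: 12(ω_s−ω_c) = −50(ω_r−ω_c),  ω_r=0, ω_c=1
Stage 1: ω_s = 1 − (50/12)(0−1) = 31/6
  ⇒ ω_s¹/ω_c¹ = 31/6
Stage 2: N_ring = 13 + 2·28 = 69
Stage 2: 13(ω_s−ω_c) = −69(ω_r−ω_c),  ω_r=0, ω_c=1
Stage 2: ω_s = 1 − (69/13)(0−1) = 82/13
  ⇒ ω_s²/ω_c² = 82/13
Coupling ω_c² = ω_s¹ ⇒ overall = 31/6 × 82/13 = 1271/39

1271/39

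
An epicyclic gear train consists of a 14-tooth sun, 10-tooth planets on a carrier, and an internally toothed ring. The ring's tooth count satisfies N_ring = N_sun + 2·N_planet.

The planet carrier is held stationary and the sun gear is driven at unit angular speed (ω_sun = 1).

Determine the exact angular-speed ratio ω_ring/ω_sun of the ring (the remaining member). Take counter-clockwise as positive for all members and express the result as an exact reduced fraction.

N_ring = 14 + 2·10 = 34
14(ω_s−ω_c) = −34(ω_r−ω_c),  ω_c=0, ω_s=1
ω_r = 0 − (14/34)(1−0) = -7/17
ω_r/ω_s = -7/17

-7/17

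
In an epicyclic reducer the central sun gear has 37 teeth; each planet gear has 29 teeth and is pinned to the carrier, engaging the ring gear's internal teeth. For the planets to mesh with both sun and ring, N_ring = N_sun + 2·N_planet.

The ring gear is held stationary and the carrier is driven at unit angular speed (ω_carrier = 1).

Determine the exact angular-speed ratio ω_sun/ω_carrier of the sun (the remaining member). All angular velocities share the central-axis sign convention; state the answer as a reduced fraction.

N_ring = 37 + 2·29 = 95
37(ω_s−ω_c) = −95(ω_r−ω_c),  ω_r=0, ω_c=1
ω_s = 1 − (95/37)(0−1) = 132/37
ω_s/ω_c = 132/37

132/37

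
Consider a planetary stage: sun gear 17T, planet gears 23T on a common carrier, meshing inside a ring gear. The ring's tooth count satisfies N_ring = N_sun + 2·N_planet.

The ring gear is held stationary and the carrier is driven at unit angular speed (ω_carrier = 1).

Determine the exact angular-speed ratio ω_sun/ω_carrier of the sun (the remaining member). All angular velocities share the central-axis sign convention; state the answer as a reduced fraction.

N_ring = 17 + 2·23 = 63
17(ω_s−ω_c) = −63(ω_r−ω_c),  ω_r=0, ω_c=1
ω_s = 1 − (63/17)(0−1) = 80/17
ω_s/ω_c = 80/17

80/17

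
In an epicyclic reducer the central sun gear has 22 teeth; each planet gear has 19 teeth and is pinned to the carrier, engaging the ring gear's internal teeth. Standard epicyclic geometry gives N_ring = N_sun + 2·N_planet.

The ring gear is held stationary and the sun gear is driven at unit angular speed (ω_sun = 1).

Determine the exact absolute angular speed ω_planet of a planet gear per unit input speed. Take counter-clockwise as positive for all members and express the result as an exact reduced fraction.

N_ring = 22 + 2·19 = 60
22(ω_s−ω_c) = −60(ω_r−ω_c),  ω_r=0, ω_s=1
22(1−ω_c) = −60(0−ω_c)  ⇒  82ω_c = 22  ⇒  ω_c = 11/41
sun–planet: 22·(1−11/41) = −19·(ω_p−ω_c)  ⇒  ω_p−ω_c = −(22/19)·(30/41) = -660/779
ω_p = 11/41 − 660/779 = -11/19

-11/19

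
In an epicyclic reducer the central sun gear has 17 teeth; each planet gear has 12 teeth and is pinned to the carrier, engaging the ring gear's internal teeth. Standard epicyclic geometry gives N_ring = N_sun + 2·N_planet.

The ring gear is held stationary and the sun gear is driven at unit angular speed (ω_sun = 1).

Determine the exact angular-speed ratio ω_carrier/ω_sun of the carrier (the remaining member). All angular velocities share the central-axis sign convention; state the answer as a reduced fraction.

N_ring = 17 + 2·12 = 41
17(ω_s−ω_c) = −41(ω_r−ω_c),  ω_r=0, ω_s=1
17(1−ω_c) = −41(0−ω_c)  ⇒  58ω_c = 17  ⇒  ω_c = 17/58
ω_c/ω_s = 17/58

17/58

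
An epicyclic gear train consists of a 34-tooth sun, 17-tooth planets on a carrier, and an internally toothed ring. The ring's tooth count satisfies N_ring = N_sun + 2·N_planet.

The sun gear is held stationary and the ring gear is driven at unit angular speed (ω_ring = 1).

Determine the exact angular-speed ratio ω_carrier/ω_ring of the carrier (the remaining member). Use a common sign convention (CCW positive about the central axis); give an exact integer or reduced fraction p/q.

N_ring = 34 + 2·17 = 68
34(ω_s−ω_c) = −68(ω_r−ω_c),  ω_s=0, ω_r=1
34(0−ω_c) = −68(1−ω_c)  ⇒  102ω_c = 68  ⇒  ω_c = 2/3
ω_c/ω_r = 2/3

2/3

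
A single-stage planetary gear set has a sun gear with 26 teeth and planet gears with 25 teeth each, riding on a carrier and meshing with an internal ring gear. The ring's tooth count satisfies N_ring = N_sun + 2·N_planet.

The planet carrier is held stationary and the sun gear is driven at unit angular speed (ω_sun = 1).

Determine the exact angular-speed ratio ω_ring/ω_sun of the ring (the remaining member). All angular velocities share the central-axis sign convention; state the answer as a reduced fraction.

N_ring = 26 + 2·25 = 76
26(ω_s−ω_c) = −76(ω_r−ω_c),  ω_c=0, ω_s=1
ω_r = 0 − (26/76)(1−0) = -13/38
ω_r/ω_s = -13/38

-13/38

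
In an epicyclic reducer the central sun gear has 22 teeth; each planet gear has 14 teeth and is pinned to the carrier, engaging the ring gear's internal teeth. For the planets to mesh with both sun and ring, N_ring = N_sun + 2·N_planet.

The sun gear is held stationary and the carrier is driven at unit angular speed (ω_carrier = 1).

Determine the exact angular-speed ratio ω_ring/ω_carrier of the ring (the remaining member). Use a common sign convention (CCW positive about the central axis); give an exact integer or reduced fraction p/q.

N_ring = 22 + 2·14 = 50
22(ω_s−ω_c) = −50(ω_r−ω_c),  ω_s=0, ω_c=1
ω_r = 1 − (22/50)(0−1) = 36/25
ω_r/ω_c = 36/25

36/25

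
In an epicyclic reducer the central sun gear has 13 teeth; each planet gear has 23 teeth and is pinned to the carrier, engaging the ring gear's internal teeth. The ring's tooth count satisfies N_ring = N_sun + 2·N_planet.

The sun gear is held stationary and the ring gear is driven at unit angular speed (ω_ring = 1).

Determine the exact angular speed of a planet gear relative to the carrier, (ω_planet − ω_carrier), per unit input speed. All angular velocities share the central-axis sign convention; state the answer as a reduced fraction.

767/1656

N_ring = 13 + 2·23 = 59
13(ω_s−ω_c) = −59(ω_r−ω_c),  ω_s=0, ω_r=1
13(0−ω_c) = −59(1−ω_c)  ⇒  72ω_c = 59  ⇒  ω_c = 59/72
sun–planet: 13·(0−59/72) = −23·(ω_p−ω_c)  ⇒  ω_p−ω_c = −(13/23)·(-59/72) = 767/1656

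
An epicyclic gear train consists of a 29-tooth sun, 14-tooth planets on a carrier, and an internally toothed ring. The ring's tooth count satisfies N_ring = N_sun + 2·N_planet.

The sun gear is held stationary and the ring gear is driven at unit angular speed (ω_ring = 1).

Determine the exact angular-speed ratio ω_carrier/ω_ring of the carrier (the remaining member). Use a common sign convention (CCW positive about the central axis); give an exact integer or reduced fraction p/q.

N_ring = 29 + 2·14 = 57
29(ω_s−ω_c) = −57(ω_r−ω_c),  ω_s=0, ω_r=1
29(0−ω_c) = −57(1−ω_c)  ⇒  86ω_c = 57  ⇒  ω_c = 57/86
ω_c/ω_r = 57/86

57/86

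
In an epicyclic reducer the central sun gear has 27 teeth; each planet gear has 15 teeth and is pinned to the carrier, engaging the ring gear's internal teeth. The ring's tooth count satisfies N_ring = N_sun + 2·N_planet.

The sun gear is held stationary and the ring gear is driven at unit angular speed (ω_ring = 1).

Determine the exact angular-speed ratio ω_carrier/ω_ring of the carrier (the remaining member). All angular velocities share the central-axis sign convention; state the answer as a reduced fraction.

N_ring = 27 + 2·15 = 57
27(ω_s−ω_c) = −57(ω_r−ω_c),  ω_s=0, ω_r=1
27(0−ω_c) = −57(1−ω_c)  ⇒  84ω_c = 57  ⇒  ω_c = 19/28
ω_c/ω_r = 19/28

19/28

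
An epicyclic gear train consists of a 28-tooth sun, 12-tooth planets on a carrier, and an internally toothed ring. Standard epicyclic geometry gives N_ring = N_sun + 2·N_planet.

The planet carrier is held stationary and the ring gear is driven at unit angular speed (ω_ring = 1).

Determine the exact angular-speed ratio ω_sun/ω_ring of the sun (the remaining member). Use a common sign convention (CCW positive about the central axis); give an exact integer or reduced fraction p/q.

-13/7

N_ring = 28 + 2·12 = 52
28(ω_s−ω_c) = −52(ω_r−ω_c),  ω_c=0, ω_r=1
ω_s = 0 − (52/28)(1−0) = -13/7
ω_s/ω_r = -13/7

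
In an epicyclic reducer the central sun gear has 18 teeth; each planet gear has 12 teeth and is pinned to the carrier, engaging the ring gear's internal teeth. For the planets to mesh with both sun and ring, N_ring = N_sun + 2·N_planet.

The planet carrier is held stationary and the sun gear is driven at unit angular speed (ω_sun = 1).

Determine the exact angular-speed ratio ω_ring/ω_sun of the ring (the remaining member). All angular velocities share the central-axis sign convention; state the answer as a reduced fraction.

-3/7

N_ring = 18 + 2·12 = 42
18(ω_s−ω_c) = −42(ω_r−ω_c),  ω_c=0, ω_s=1
ω_r = 0 − (18/42)(1−0) = -3/7
ω_r/ω_s = -3/7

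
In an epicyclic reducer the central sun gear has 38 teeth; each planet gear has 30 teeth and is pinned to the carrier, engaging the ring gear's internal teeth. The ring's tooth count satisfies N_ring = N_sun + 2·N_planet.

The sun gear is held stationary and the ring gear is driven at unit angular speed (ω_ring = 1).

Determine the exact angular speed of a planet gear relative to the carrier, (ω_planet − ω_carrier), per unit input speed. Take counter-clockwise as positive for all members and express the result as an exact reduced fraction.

931/1020

N_ring = 38 + 2·30 = 98
38(ω_s−ω_c) = −98(ω_r−ω_c),  ω_s=0, ω_r=1
38(0−ω_c) = −98(1−ω_c)  ⇒  136ω_c = 98  ⇒  ω_c = 49/68
sun–planet: 38·(0−49/68) = −30·(ω_p−ω_c)  ⇒  ω_p−ω_c = −(38/30)·(-49/68) = 931/1020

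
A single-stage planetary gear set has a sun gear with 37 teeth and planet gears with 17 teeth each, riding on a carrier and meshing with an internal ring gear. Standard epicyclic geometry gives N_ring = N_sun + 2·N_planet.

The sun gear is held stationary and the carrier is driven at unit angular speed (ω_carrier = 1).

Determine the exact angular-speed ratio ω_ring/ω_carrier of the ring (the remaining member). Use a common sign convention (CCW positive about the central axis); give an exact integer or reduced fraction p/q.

N_ring = 37 + 2·17 = 71
37(ω_s−ω_c) = −71(ω_r−ω_c),  ω_s=0, ω_c=1
ω_r = 1 − (37/71)(0−1) = 108/71
ω_r/ω_c = 108/71

108/71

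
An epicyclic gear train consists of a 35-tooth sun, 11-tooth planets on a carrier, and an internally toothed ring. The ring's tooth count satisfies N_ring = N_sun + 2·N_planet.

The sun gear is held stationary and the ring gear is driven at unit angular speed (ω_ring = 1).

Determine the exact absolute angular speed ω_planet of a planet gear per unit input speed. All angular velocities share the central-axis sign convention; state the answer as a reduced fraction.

N_ring = 35 + 2·11 = 57
35(ω_s−ω_c) = −57(ω_r−ω_c),  ω_s=0, ω_r=1
35(0−ω_c) = −57(1−ω_c)  ⇒  92ω_c = 57  ⇒  ω_c = 57/92
sun–planet: 35·(0−57/92) = −11·(ω_p−ω_c)  ⇒  ω_p−ω_c = −(35/11)·(-57/92) = 1995/1012
ω_p = 57/92 + 1995/1012 = 57/22

57/22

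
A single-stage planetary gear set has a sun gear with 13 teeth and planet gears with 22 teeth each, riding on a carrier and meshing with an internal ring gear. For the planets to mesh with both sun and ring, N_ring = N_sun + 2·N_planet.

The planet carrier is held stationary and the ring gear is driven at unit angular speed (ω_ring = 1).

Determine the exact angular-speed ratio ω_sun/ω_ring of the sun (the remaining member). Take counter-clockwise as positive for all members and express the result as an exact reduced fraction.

N_ring = 13 + 2·22 = 57
13(ω_s−ω_c) = −57(ω_r−ω_c),  ω_c=0, ω_r=1
ω_s = 0 − (57/13)(1−0) = -57/13
ω_s/ω_r = -57/13

-57/13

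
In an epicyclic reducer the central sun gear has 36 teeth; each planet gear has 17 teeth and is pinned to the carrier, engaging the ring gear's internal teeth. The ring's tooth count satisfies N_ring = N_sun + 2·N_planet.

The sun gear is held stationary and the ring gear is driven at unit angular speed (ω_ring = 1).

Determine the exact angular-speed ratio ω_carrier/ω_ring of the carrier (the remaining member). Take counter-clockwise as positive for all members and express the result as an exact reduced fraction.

35/53

N_ring = 36 + 2·17 = 70
36(ω_s−ω_c) = −70(ω_r−ω_c),  ω_s=0, ω_r=1
36(0−ω_c) = −70(1−ω_c)  ⇒  106ω_c = 70  ⇒  ω_c = 35/53
ω_c/ω_r = 35/53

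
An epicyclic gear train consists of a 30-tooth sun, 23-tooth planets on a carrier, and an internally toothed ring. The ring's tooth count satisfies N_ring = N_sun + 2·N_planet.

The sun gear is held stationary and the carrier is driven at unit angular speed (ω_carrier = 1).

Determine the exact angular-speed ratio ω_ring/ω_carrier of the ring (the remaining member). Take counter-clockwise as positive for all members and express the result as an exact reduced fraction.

53/38

N_ring = 30 + 2·23 = 76
30(ω_s−ω_c) = −76(ω_r−ω_c),  ω_s=0, ω_c=1
ω_r = 1 − (30/76)(0−1) = 53/38
ω_r/ω_c = 53/38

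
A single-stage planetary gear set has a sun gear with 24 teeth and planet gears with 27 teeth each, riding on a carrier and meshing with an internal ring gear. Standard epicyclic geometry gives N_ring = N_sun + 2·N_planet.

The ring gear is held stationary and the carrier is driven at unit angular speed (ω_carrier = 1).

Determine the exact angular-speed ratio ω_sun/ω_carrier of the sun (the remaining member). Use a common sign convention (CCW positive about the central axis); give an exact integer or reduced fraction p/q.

17/4

N_ring = 24 + 2·27 = 78
24(ω_s−ω_c) = −78(ω_r−ω_c),  ω_r=0, ω_c=1
ω_s = 1 − (78/24)(0−1) = 17/4
ω_s/ω_c = 17/4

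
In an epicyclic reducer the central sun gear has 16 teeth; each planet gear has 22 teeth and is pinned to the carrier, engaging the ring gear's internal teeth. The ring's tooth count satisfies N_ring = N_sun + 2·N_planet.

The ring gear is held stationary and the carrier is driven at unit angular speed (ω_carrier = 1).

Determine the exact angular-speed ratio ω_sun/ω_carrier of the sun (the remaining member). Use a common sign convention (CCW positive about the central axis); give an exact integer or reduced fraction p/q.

N_ring = 16 + 2·22 = 60
16(ω_s−ω_c) = −60(ω_r−ω_c),  ω_r=0, ω_c=1
ω_s = 1 − (60/16)(0−1) = 19/4
ω_s/ω_c = 19/4

19/4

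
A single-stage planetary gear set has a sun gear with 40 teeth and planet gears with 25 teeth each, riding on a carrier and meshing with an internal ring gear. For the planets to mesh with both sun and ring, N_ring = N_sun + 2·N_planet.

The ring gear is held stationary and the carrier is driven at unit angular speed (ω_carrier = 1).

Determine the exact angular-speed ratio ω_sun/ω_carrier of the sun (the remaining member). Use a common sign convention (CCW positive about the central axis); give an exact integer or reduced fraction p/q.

13/4

N_ring = 40 + 2·25 = 90
40(ω_s−ω_c) = −90(ω_r−ω_c),  ω_r=0, ω_c=1
ω_s = 1 − (90/40)(0−1) = 13/4
ω_s/ω_c = 13/4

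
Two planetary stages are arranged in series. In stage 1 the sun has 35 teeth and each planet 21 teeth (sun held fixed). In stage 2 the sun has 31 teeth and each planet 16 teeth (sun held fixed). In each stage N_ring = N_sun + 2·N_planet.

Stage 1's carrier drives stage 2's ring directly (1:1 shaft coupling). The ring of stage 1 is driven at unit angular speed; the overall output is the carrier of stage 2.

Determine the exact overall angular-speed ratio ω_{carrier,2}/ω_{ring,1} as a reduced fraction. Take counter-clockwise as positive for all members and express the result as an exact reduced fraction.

Stage 1: N_ring = 35 + 2·21 = 77
Stage 1: 35(ω_s−ω_c) = −77(ω_r−ω_c),  ω_s=0, ω_r=1
Stage 1: 35(0−ω_c) = −77(1−ω_c)  ⇒  112ω_c = 77  ⇒  ω_c = 11/16
  ⇒ ω_c¹/ω_r¹ = 11/16
Stage 2: N_ring = 31 + 2·16 = 63
Stage 2: 31(ω_s−ω_c) = −63(ω_r−ω_c),  ω_s=0, ω_r=1
Stage 2: 31(0−ω_c) = −63(1−ω_c)  ⇒  94ω_c = 63  ⇒  ω_c = 63/94
  ⇒ ω_c²/ω_r² = 63/94
Coupling ω_r² = ω_c¹ ⇒ overall = 11/16 × 63/94 = 693/1504

693/1504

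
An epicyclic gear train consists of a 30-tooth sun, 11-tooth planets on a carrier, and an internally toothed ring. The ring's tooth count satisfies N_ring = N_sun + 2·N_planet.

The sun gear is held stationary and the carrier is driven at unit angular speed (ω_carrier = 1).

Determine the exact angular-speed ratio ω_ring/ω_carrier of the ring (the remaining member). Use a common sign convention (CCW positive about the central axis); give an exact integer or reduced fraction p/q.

41/26

N_ring = 30 + 2·11 = 52
30(ω_s−ω_c) = −52(ω_r−ω_c),  ω_s=0, ω_c=1
ω_r = 1 − (30/52)(0−1) = 41/26
ω_r/ω_c = 41/26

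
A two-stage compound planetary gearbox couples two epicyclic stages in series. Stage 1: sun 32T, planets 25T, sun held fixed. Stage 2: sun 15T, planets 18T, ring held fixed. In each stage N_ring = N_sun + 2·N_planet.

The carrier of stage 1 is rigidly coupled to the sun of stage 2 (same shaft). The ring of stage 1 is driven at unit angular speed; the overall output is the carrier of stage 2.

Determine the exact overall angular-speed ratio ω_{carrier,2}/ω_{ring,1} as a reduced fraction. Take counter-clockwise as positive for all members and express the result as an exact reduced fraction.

205/1254

Stage 1: N_ring = 32 + 2·25 = 82
Stage 1: 32(ω_s−ω_c) = −82(ω_r−ω_c),  ω_s=0, ω_r=1
Stage 1: 32(0−ω_c) = −82(1−ω_c)  ⇒  114ω_c = 82  ⇒  ω_c = 41/57
  ⇒ ω_c¹/ω_r¹ = 41/57
Stage 2: N_ring = 15 + 2·18 = 51
Stage 2: 15(ω_s−ω_c) = −51(ω_r−ω_c),  ω_r=0, ω_s=1
Stage 2: 15(1−ω_c) = −51(0−ω_c)  ⇒  66ω_c = 15  ⇒  ω_c = 5/22
  ⇒ ω_c²/ω_s² = 5/22
Coupling ω_s² = ω_c¹ ⇒ overall = 41/57 × 5/22 = 205/1254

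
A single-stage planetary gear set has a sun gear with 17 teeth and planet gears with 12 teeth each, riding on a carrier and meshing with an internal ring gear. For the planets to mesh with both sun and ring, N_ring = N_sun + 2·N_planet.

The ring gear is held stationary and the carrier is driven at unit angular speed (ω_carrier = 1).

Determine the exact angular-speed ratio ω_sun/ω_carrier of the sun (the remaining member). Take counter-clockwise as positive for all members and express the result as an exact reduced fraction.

58/17

N_ring = 17 + 2·12 = 41
17(ω_s−ω_c) = −41(ω_r−ω_c),  ω_r=0, ω_c=1
ω_s = 1 − (41/17)(0−1) = 58/17
ω_s/ω_c = 58/17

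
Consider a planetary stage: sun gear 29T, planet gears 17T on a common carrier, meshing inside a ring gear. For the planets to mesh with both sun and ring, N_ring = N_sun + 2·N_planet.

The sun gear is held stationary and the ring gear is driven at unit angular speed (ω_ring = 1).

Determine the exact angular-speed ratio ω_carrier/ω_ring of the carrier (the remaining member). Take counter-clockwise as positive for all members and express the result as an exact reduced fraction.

N_ring = 29 + 2·17 = 63
29(ω_s−ω_c) = −63(ω_r−ω_c),  ω_s=0, ω_r=1
29(0−ω_c) = −63(1−ω_c)  ⇒  92ω_c = 63  ⇒  ω_c = 63/92
ω_c/ω_r = 63/92

63/92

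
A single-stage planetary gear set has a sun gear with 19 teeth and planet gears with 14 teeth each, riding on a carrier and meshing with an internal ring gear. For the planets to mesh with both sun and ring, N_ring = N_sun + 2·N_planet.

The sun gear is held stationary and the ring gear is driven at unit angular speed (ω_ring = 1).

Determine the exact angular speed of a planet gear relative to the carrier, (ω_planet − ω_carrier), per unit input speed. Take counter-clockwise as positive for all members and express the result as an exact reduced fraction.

N_ring = 19 + 2·14 = 47
19(ω_s−ω_c) = −47(ω_r−ω_c),  ω_s=0, ω_r=1
19(0−ω_c) = −47(1−ω_c)  ⇒  66ω_c = 47  ⇒  ω_c = 47/66
sun–planet: 19·(0−47/66) = −14·(ω_p−ω_c)  ⇒  ω_p−ω_c = −(19/14)·(-47/66) = 893/924

893/924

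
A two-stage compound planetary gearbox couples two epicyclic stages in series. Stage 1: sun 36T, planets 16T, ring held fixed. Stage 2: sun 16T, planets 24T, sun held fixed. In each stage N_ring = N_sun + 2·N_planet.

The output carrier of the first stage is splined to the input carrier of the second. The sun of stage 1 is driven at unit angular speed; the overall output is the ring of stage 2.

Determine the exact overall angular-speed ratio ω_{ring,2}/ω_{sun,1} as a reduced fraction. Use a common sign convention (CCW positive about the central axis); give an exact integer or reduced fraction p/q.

45/104

Stage 1: N_ring = 36 + 2·16 = 68
Stage 1: 36(ω_s−ω_c) = −68(ω_r−ω_c),  ω_r=0, ω_s=1
Stage 1: 36(1−ω_c) = −68(0−ω_c)  ⇒  104ω_c = 36  ⇒  ω_c = 9/26
  ⇒ ω_c¹/ω_s¹ = 9/26
Stage 2: N_ring = 16 + 2·24 = 64
Stage 2: 16(ω_s−ω_c) = −64(ω_r−ω_c),  ω_s=0, ω_c=1
Stage 2: ω_r = 1 − (16/64)(0−1) = 5/4
  ⇒ ω_r²/ω_c² = 5/4
Coupling ω_c² = ω_c¹ ⇒ overall = 9/26 × 5/4 = 45/104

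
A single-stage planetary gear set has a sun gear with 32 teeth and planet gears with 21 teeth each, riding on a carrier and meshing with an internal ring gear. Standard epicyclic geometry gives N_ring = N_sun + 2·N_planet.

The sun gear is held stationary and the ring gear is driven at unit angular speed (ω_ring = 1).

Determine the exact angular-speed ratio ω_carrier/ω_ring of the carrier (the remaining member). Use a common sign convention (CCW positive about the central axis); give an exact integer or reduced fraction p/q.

N_ring = 32 + 2·21 = 74
32(ω_s−ω_c) = −74(ω_r−ω_c),  ω_s=0, ω_r=1
32(0−ω_c) = −74(1−ω_c)  ⇒  106ω_c = 74  ⇒  ω_c = 37/53
ω_c/ω_r = 37/53

37/53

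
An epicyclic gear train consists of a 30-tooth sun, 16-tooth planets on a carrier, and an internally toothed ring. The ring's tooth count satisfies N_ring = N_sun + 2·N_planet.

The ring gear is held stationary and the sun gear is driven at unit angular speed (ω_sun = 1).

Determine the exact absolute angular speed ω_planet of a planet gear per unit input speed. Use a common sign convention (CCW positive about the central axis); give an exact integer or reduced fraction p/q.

N_ring = 30 + 2·16 = 62
30(ω_s−ω_c) = −62(ω_r−ω_c),  ω_r=0, ω_s=1
30(1−ω_c) = −62(0−ω_c)  ⇒  92ω_c = 30  ⇒  ω_c = 15/46
sun–planet: 30·(1−15/46) = −16·(ω_p−ω_c)  ⇒  ω_p−ω_c = −(30/16)·(31/46) = -465/368
ω_p = 15/46 − 465/368 = -15/16

-15/16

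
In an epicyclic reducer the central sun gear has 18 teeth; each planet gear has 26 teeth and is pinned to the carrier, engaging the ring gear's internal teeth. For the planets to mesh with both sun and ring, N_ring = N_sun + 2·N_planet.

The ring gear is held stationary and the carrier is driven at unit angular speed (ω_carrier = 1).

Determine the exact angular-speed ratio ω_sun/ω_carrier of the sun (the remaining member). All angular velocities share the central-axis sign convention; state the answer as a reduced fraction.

44/9

N_ring = 18 + 2·26 = 70
18(ω_s−ω_c) = −70(ω_r−ω_c),  ω_r=0, ω_c=1
ω_s = 1 − (70/18)(0−1) = 44/9
ω_s/ω_c = 44/9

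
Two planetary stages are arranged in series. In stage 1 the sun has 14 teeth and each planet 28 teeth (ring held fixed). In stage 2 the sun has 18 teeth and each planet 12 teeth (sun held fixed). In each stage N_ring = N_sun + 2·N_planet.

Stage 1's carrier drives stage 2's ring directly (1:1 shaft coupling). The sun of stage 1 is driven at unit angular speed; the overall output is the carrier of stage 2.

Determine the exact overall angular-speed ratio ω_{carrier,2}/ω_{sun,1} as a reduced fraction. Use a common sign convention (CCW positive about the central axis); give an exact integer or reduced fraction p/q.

Stage 1: N_ring = 14 + 2·28 = 70
Stage 1: 14(ω_s−ω_c) = −70(ω_r−ω_c),  ω_r=0, ω_s=1
Stage 1: 14(1−ω_c) = −70(0−ω_c)  ⇒  84ω_c = 14  ⇒  ω_c = 1/6
  ⇒ ω_c¹/ω_s¹ = 1/6
Stage 2: N_ring = 18 + 2·12 = 42
Stage 2: 18(ω_s−ω_c) = −42(ω_r−ω_c),  ω_s=0, ω_r=1
Stage 2: 18(0−ω_c) = −42(1−ω_c)  ⇒  60ω_c = 42  ⇒  ω_c = 7/10
  ⇒ ω_c²/ω_r² = 7/10
Coupling ω_r² = ω_c¹ ⇒ overall = 1/6 × 7/10 = 7/60

7/60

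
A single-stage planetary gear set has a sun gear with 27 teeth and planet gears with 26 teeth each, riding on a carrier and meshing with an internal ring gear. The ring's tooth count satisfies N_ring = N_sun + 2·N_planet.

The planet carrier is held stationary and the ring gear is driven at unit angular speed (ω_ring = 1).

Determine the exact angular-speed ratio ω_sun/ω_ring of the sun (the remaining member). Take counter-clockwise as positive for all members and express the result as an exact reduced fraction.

-79/27

N_ring = 27 + 2·26 = 79
27(ω_s−ω_c) = −79(ω_r−ω_c),  ω_c=0, ω_r=1
ω_s = 0 − (79/27)(1−0) = -79/27
ω_s/ω_r = -79/27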